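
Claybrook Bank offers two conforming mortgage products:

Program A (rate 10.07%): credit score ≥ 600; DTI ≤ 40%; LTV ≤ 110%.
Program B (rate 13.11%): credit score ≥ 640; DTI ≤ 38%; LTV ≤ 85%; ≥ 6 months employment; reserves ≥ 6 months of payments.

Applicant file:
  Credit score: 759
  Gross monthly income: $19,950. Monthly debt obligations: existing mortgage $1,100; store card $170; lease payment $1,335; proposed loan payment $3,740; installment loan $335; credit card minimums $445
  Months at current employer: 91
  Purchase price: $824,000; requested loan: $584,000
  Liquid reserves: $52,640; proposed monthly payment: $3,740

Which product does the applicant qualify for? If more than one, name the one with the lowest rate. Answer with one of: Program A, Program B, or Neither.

Program A

Total debts = (1,100 + 170 + 1,335 + 3,740 + 335 + 445) = 7,125; DTI = 7,125/19,950 = 35.7%.
LTV = 584,000/824,000 = 70.9%.
Reserves = 52,640/3,740 = 14.1 months.
Program A: score 759 ≥ 600; DTI 35.7% ≤ 40%; LTV 70.9% ≤ 110% → qualifies.
Program B: score 759 ≥ 640; DTI 35.7% ≤ 38%; LTV 70.9% ≤ 85%; employment 91 ≥ 6 mo; reserves 14.1 ≥ 6 mo → qualifies.
Qualifying: Program A, Program B. Lowest rate is 10.07% → Program A.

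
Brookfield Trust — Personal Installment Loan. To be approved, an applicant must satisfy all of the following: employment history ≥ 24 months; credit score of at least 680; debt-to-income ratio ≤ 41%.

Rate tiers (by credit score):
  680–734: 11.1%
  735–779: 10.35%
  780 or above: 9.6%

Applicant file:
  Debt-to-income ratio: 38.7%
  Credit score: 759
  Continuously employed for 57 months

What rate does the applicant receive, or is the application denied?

Credit score 759 ≥ 680 (meets minimum)
Employment 57 ≥ 24 months
Debt-to-income 38.7% vs 41% cap — pass
All requirements met. Score 759 falls in the 735–779 tier → 10.35%.

Approved at 10.35%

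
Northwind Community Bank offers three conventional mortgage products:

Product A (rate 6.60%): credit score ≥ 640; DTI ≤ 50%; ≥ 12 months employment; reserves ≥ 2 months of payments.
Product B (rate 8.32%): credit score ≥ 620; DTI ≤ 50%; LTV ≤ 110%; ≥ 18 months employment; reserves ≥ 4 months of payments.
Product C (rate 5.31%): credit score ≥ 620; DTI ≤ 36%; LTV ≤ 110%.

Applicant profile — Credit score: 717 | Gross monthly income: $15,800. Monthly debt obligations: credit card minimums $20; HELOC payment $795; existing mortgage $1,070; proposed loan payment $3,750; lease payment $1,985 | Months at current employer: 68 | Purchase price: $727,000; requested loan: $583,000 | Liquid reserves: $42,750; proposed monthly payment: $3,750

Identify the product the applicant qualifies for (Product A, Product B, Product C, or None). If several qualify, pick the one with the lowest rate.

Product A

Total debts = (20 + 795 + 1,070 + 3,750 + 1,985) = 7,620; DTI = 7,620/15,800 = 48.2%.
LTV = 583,000/727,000 = 80.2%.
Reserves = 42,750/3,750 = 11.4 months.
Product A: score 717 ≥ 640; DTI 48.2% ≤ 50%; employment 68 ≥ 12 mo; reserves 11.4 ≥ 2 mo → qualifies.
Product B: score 717 ≥ 620; DTI 48.2% ≤ 50%; LTV 80.2% ≤ 110%; employment 68 ≥ 18 mo; reserves 11.4 ≥ 4 mo → qualifies.
Product C: score 717 ≥ 620; DTI 48.2% > 36%; LTV 80.2% ≤ 110% → does not qualify.
Qualifying: Product A, Product B. Lowest rate is 6.60% → Product A.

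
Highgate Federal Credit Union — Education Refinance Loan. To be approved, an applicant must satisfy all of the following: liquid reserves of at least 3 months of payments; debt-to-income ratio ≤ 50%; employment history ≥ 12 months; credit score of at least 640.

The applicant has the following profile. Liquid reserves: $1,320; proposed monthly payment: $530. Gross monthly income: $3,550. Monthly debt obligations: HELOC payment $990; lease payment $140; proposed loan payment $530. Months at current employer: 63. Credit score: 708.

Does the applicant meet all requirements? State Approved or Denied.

Reserves = 1,320/530 = 2.5 months < 3
Total monthly debts = (990 + 140 + 530) = 1,660. DTI: 1,660 ÷ 3,550 = 46.8%, within the 50% cap
Employment 63 ≥ 12 months
Credit score 708 ≥ 640 (meets)
Fails on reserves.

Denied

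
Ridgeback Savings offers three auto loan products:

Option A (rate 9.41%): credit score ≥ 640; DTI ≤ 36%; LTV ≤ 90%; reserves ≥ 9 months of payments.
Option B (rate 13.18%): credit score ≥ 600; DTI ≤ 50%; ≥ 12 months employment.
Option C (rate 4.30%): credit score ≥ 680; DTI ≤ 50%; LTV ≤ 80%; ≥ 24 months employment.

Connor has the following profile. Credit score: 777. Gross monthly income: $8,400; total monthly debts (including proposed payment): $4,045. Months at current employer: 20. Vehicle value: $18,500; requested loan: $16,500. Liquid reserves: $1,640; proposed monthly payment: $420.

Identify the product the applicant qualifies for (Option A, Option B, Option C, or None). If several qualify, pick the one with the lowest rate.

DTI = 4,045/8,400 = 48.2%.
LTV = 16,500/18,500 = 89.2%.
Reserves = 1,640/420 = 3.9 months.
Option A: score 777 ≥ 640; DTI 48.2% > 36%; LTV 89.2% ≤ 90%; reserves 3.9 < 9 mo → does not qualify.
Option B: score 777 ≥ 600; DTI 48.2% ≤ 50%; employment 20 ≥ 12 mo → qualifies.
Option C: score 777 ≥ 680; DTI 48.2% ≤ 50%; LTV 89.2% > 80%; employment 20 < 24 mo → does not qualify.

Option B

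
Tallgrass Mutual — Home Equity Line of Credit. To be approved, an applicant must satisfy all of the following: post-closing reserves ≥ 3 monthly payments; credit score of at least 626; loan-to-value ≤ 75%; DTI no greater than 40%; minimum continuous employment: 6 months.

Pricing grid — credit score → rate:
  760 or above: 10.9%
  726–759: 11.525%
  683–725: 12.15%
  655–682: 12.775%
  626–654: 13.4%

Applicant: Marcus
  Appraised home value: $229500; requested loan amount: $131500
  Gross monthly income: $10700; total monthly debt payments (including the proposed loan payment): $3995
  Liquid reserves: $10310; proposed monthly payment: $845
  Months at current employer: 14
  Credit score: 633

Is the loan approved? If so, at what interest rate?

Approved at 13.4%

Credit score 633 ≥ 626 (meets minimum)
Employment 14 ≥ 6 months
LTV = 131,500/229,500 = 57.3% ≤ 75%
Debt-to-income = 3,995/10,700 = 37.3% — meets 40% limit
Reserves: 10,310 ÷ 845 = 12.2 months (meets 3-month minimum)
All requirements met. Score 633 falls in the 626–654 tier → 13.4%.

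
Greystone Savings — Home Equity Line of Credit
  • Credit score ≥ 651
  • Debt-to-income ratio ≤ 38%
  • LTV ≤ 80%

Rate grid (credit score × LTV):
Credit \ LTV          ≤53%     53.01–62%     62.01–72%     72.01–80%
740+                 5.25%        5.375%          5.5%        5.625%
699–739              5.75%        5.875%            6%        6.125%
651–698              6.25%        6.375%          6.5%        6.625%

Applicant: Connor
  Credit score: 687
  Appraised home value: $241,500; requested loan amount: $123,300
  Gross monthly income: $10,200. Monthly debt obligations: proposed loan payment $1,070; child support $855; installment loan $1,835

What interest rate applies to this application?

Credit score 687 ≥ 651; Total monthly debts = (1,070 + 855 + 1,835) = 3,760. DTI: 3,760 ÷ 10,200 = 36.9%, within the 38% cap
Loan-to-value = 123,300/241,500 = 51.1% — pass (80% max)
Score 687 is in the 651–698 band; LTV 51.1% is in the ≤53% band → 6.25%.

6.25%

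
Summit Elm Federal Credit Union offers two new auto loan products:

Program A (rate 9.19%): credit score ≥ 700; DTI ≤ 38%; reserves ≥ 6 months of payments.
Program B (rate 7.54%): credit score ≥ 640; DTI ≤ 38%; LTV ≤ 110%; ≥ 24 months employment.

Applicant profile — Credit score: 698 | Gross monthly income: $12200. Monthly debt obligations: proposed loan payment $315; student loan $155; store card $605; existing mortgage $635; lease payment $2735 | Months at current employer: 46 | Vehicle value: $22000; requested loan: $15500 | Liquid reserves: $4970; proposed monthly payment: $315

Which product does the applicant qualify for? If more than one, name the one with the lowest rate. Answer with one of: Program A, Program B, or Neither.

Program B

Total debts = (315 + 155 + 605 + 635 + 2,735) = 4,445; DTI = 4,445/12,200 = 36.4%.
LTV = 15,500/22,000 = 70.5%.
Reserves = 4,970/315 = 15.8 months.
Program A: score 698 < 700; DTI 36.4% ≤ 38%; reserves 15.8 ≥ 6 mo → does not qualify.
Program B: score 698 ≥ 640; DTI 36.4% ≤ 38%; LTV 70.5% ≤ 110%; employment 46 ≥ 24 mo → qualifies.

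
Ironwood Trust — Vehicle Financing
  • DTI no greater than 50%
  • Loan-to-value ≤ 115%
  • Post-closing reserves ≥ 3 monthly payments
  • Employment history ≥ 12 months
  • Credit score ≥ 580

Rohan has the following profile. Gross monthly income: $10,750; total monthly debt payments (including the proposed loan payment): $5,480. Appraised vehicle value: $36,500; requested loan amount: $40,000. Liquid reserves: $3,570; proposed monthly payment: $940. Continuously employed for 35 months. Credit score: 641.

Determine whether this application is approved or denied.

Denied

DTI: 5,480 ÷ 10,750 = 51%, exceeds the 50% cap
LTV: 40,000 ÷ 36,500 = 109.6%, within 115% cap
Liquid reserves cover 3,570/940 = 3.8 months — ≥ 3 required
Employment 35 ≥ 12 months
Credit score 641 ≥ 580 (meets)
Fails on DTI.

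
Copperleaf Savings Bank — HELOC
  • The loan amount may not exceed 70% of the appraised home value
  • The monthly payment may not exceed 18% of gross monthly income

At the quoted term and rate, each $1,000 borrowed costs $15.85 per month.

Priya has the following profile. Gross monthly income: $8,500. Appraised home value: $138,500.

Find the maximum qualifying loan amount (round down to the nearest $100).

Payment cap: 18% × $8,500 = $1,530/month.
At $15.85 per $1,000, that supports 1,530/15.85 × 1,000 ≈ $96,529 → $96,500.
LTV cap: 70% × $138,500 = $96,950 → $96,900.
Binding constraint: payment-to-income.

$96,500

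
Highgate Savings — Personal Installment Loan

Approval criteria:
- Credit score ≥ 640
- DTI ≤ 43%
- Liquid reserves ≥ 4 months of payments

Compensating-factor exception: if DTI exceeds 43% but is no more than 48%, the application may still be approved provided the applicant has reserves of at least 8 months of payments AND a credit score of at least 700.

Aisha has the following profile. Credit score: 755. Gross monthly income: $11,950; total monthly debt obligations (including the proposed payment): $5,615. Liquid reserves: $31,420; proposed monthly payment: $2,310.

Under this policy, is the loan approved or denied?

Credit score 755 ≥ 640 (meets base)
DTI = 5,615/11,950 = 47% > 43% — standard DTI limit exceeded.
Reserves = 31,420/2,310 = 13.6 months ≥ 4
47% falls in the override range (43%–48%), so the compensating-factor test applies.
Override check — reserves: 13.6 mo (ok); score: 755 (ok).
Both override conditions satisfied; DTI exception granted.

Approved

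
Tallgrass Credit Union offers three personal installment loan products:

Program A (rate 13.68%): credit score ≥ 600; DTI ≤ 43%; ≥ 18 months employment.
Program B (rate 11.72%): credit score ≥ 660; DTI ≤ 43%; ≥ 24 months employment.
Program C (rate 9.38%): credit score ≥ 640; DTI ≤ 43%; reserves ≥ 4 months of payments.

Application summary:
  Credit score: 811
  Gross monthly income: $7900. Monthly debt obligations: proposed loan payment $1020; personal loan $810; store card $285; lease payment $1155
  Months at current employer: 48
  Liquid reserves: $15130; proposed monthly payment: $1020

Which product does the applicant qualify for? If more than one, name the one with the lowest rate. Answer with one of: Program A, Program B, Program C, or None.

Program C

Total debts = (1,020 + 810 + 285 + 1,155) = 3,270; DTI = 3,270/7,900 = 41.4%.
Reserves = 15,130/1,020 = 14.8 months.
Program A: score 811 ≥ 600; DTI 41.4% ≤ 43%; employment 48 ≥ 18 mo → qualifies.
Program B: score 811 ≥ 660; DTI 41.4% ≤ 43%; employment 48 ≥ 24 mo → qualifies.
Program C: score 811 ≥ 640; DTI 41.4% ≤ 43%; reserves 14.8 ≥ 4 mo → qualifies.
Qualifying: Program A, Program B, Program C. Lowest rate is 9.38% → Program C.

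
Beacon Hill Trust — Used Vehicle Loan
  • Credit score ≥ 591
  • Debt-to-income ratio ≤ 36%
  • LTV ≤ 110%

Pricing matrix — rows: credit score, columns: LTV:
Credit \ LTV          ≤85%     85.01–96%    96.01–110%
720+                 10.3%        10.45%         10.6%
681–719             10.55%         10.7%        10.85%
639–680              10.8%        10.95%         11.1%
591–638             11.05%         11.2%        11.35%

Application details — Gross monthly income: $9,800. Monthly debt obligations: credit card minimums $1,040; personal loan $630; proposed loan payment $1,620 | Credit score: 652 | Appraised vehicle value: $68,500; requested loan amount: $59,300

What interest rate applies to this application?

Credit score 652 ≥ 591; Total monthly debts = (1,040 + 630 + 1,620) = 3,290. DTI: 3,290 ÷ 9,800 = 33.6%, within the 36% cap
LTV: 59,300 ÷ 68,500 = 86.6%, within 110% cap
Row: 652 falls in 639–680. Column: 86.6% falls in 85.01–96%. Rate = 10.95%.

10.95%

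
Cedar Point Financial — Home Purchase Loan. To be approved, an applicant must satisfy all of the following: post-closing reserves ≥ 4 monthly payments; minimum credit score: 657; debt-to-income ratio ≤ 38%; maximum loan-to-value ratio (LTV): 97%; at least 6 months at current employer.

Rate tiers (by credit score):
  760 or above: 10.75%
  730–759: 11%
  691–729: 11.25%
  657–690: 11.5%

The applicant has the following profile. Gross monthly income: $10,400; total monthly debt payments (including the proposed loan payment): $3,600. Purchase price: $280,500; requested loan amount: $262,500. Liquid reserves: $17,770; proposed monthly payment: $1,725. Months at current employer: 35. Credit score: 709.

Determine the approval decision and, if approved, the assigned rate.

Approved at 11.25%

Credit score 709 ≥ 657 (meets minimum)
LTV: 262,500 ÷ 280,500 = 93.6%, within 97% cap
Reserves = 17,770/1,725 = 10.3 months ≥ 4
Employment 35 ≥ 6 months
DTI: 3,600 ÷ 10,400 = 34.6%, within the 38% cap
All requirements met. Score 709 falls in the 691–729 tier → 11.25%.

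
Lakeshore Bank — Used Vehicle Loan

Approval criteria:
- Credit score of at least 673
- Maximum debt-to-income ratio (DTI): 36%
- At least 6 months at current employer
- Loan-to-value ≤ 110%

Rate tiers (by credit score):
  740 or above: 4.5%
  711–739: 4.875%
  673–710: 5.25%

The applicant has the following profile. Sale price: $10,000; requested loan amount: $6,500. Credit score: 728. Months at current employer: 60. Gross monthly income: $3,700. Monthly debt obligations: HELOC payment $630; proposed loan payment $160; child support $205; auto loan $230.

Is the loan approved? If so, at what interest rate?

Credit score 728 ≥ 673 (meets minimum)
Total monthly debts = (630 + 160 + 205 + 230) = 1,225. DTI = 1,225/3,700 = 33.1% ≤ 36%
LTV = 6,500/10,000 = 65% ≤ 110%
Employment 60 ≥ 6 months
All requirements met. Score 728 falls in the 711–739 tier → 4.875%.

Approved at 4.875%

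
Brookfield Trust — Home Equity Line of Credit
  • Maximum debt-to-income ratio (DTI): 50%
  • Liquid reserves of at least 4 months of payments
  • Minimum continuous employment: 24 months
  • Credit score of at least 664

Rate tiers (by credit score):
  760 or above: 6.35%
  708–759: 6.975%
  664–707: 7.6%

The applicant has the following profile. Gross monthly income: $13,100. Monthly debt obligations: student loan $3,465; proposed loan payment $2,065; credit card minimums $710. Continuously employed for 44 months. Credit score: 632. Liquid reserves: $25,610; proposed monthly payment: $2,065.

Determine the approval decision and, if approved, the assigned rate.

Credit score 632 < 664 (below minimum)
Total monthly debts = (3,465 + 2,065 + 710) = 6,240. DTI = 6,240/13,100 = 47.6% ≤ 50%
Reserves: 25,610 ÷ 2,065 = 12.4 months (meets 4-month minimum)
Employment 44 ≥ 24 months
Not all requirements met → denied.

Denied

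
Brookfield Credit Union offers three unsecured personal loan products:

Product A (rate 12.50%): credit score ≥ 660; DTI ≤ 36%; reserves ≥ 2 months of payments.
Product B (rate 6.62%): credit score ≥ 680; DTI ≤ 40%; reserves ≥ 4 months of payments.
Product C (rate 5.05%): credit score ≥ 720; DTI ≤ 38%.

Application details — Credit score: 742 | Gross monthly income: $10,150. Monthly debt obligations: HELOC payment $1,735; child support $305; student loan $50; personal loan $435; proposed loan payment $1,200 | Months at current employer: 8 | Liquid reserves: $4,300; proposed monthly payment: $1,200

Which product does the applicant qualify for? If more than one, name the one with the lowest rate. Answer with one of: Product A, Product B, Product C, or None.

Total debts = (1,735 + 305 + 50 + 435 + 1,200) = 3,725; DTI = 3,725/10,150 = 36.7%.
Reserves = 4,300/1,200 = 3.6 months.
Product A: score 742 ≥ 660; DTI 36.7% > 36%; reserves 3.6 ≥ 2 mo → does not qualify.
Product B: score 742 ≥ 680; DTI 36.7% ≤ 40%; reserves 3.6 < 4 mo → does not qualify.
Product C: score 742 ≥ 720; DTI 36.7% ≤ 38% → qualifies.

Product C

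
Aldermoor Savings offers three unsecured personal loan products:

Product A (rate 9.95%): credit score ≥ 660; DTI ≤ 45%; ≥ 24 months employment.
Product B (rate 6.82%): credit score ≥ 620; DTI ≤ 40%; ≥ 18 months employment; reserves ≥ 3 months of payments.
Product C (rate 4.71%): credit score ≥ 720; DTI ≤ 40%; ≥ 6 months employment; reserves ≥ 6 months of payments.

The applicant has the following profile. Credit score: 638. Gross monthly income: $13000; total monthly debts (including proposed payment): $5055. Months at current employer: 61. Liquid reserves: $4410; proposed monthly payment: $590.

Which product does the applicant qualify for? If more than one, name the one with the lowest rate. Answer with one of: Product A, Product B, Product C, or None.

DTI = 5,055/13,000 = 38.9%.
Reserves = 4,410/590 = 7.5 months.
Product A: score 638 < 660; DTI 38.9% ≤ 45%; employment 61 ≥ 24 mo → does not qualify.
Product B: score 638 ≥ 620; DTI 38.9% ≤ 40%; employment 61 ≥ 18 mo; reserves 7.5 ≥ 3 mo → qualifies.
Product C: score 638 < 720; DTI 38.9% ≤ 40%; employment 61 ≥ 6 mo; reserves 7.5 ≥ 6 mo → does not qualify.

Product B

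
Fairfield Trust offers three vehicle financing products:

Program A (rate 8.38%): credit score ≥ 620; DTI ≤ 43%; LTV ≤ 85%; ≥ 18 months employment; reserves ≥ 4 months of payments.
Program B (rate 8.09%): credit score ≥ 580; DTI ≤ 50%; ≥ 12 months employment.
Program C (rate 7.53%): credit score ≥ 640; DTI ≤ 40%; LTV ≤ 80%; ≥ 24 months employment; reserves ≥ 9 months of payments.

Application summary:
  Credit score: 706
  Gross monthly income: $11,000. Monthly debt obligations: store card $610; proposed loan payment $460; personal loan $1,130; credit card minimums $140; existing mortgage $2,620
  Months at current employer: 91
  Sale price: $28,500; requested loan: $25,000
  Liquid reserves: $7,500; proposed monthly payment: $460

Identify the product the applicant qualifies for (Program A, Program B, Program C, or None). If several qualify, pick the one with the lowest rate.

Program B

Total debts = (610 + 460 + 1,130 + 140 + 2,620) = 4,960; DTI = 4,960/11,000 = 45.1%.
LTV = 25,000/28,500 = 87.7%.
Reserves = 7,500/460 = 16.3 months.
Program A: score 706 ≥ 620; DTI 45.1% > 43%; LTV 87.7% > 85%; employment 91 ≥ 18 mo; reserves 16.3 ≥ 4 mo → does not qualify.
Program B: score 706 ≥ 580; DTI 45.1% ≤ 50%; employment 91 ≥ 12 mo → qualifies.
Program C: score 706 ≥ 640; DTI 45.1% > 40%; LTV 87.7% > 80%; employment 91 ≥ 24 mo; reserves 16.3 ≥ 9 mo → does not qualify.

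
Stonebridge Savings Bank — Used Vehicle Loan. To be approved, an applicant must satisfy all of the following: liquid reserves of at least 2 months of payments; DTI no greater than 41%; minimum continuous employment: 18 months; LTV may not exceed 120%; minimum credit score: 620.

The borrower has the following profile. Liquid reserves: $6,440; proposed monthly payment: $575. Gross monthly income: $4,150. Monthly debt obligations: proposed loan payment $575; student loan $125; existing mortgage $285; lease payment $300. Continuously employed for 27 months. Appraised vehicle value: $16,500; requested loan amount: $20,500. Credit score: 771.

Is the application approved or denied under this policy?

Denied

Reserves: 6,440 ÷ 575 = 11.2 months (meets 2-month minimum)
Total monthly debts = (575 + 125 + 285 + 300) = 1,285. DTI: 1,285 ÷ 4,150 = 31%, within the 41% cap
Employment 27 ≥ 18 months
LTV = 20,500/16,500 = 124.2% > 120%
Credit score 771 ≥ 620 (meets)
Fails on LTV.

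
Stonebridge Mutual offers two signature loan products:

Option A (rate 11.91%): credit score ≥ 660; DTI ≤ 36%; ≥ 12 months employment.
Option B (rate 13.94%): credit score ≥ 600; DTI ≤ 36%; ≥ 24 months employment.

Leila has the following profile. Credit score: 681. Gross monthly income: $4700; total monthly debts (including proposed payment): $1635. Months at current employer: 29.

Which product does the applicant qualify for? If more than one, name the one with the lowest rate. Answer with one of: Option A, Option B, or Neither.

Option A

DTI = 1,635/4,700 = 34.8%.
Option A: score 681 ≥ 660; DTI 34.8% ≤ 36%; employment 29 ≥ 12 mo → qualifies.
Option B: score 681 ≥ 600; DTI 34.8% ≤ 36%; employment 29 ≥ 24 mo → qualifies.
Qualifying: Option A, Option B. Lowest rate is 11.91% → Option A.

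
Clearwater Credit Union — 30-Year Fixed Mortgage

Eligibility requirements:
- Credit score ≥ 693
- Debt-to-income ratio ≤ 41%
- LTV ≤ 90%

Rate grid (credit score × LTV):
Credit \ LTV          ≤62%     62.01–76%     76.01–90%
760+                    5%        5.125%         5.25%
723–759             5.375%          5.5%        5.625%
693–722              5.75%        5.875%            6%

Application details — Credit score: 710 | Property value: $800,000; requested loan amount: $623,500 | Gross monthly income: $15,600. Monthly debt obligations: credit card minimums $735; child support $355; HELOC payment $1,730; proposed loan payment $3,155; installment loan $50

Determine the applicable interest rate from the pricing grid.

6%

Credit score 710 ≥ 693; Total monthly debts = (735 + 355 + 1,730 + 3,155 + 50) = 6,025. DTI: 6,025 ÷ 15,600 = 38.6%, within the 41% cap
LTV = 623,500/800,000 = 77.9% ≤ 90%
Row: 710 falls in 693–722. Column: 77.9% falls in 76.01–90%. Rate = 6%.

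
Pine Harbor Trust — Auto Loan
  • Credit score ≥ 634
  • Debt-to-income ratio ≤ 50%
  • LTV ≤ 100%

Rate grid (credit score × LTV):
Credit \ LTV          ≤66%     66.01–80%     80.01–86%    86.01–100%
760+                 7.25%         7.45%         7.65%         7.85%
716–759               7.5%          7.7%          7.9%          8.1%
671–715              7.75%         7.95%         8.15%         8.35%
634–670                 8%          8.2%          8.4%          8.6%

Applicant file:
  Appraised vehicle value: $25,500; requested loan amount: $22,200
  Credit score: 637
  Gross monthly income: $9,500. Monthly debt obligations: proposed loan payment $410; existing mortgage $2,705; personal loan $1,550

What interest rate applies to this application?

8.6%

Credit score 637 ≥ 634; Total monthly debts = (410 + 2,705 + 1,550) = 4,665. DTI: 4,665 ÷ 9,500 = 49.1%, within the 50% cap
LTV: 22,200 ÷ 25,500 = 87.1%, within 100% cap
Row: 637 falls in 634–670. Column: 87.1% falls in 86.01–100%. Rate = 8.6%.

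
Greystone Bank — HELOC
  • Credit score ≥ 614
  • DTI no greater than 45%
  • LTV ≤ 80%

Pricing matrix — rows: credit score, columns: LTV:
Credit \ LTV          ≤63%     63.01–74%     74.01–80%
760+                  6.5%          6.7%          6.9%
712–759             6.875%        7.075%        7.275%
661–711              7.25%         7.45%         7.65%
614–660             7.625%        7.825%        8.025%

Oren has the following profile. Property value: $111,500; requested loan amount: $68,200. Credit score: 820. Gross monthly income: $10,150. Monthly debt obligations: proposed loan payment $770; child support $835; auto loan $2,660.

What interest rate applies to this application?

Credit score 820 ≥ 614; Total monthly debts = (770 + 835 + 2,660) = 4,265. DTI = 4,265/10,150 = 42% ≤ 45%
LTV = 68,200/111,500 = 61.2% ≤ 80%
Score 820 is in the 760+ band; LTV 61.2% is in the ≤63% band → 6.5%.

6.5%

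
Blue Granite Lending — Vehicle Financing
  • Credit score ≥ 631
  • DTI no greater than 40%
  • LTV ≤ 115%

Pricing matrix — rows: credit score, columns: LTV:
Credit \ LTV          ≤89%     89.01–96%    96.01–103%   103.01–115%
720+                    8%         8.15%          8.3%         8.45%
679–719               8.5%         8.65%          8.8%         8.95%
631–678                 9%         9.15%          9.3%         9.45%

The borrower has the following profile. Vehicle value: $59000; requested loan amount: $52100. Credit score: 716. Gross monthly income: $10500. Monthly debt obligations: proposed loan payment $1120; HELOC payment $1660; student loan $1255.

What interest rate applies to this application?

Credit score 716 ≥ 631; Total monthly debts = (1,120 + 1,660 + 1,255) = 4,035. DTI = 4,035/10,500 = 38.4% ≤ 40%
LTV = 52,100/59,000 = 88.3% ≤ 115%
Credit 716 → row 679–719; LTV 88.3% → column ≤89%. Grid cell → 8.5%.

8.5%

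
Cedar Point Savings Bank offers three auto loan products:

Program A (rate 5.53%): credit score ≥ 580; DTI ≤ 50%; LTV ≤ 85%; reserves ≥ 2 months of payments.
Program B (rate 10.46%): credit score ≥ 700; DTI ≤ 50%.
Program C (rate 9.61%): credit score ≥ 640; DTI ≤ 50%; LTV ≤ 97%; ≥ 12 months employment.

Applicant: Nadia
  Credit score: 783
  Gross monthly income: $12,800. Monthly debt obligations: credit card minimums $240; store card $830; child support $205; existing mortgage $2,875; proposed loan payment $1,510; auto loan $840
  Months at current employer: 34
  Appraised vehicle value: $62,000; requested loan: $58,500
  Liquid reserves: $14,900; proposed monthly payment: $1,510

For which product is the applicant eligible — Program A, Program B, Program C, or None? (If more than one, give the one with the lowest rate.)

None

Total debts = (240 + 830 + 205 + 2,875 + 1,510 + 840) = 6,500; DTI = 6,500/12,800 = 50.8%.
LTV = 58,500/62,000 = 94.4%.
Reserves = 14,900/1,510 = 9.9 months.
Program A: score 783 ≥ 580; DTI 50.8% > 50%; LTV 94.4% > 85%; reserves 9.9 ≥ 2 mo → does not qualify.
Program B: score 783 ≥ 700; DTI 50.8% > 50% → does not qualify.
Program C: score 783 ≥ 640; DTI 50.8% > 50%; LTV 94.4% ≤ 97%; employment 34 ≥ 12 mo → does not qualify.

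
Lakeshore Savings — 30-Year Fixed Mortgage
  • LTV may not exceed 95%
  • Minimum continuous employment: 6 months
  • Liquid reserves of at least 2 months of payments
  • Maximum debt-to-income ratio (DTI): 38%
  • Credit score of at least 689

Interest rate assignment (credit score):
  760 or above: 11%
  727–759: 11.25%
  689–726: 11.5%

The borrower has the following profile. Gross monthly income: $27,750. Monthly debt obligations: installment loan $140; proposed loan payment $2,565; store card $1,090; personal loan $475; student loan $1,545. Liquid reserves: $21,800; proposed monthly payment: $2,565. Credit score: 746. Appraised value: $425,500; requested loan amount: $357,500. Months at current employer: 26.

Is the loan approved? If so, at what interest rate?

Credit score 746 ≥ 689 (meets minimum)
Reserves = 21,800/2,565 = 8.5 months ≥ 2
Total monthly debts = (140 + 2,565 + 1,090 + 475 + 1,545) = 5,815. DTI: 5,815 ÷ 27,750 = 21%, within the 38% cap
Employment 26 ≥ 6 months
Loan-to-value = 357,500/425,500 = 84% — pass (95% max)
All requirements met. Score 746 falls in the 727–759 tier → 11.25%.

Approved at 11.25%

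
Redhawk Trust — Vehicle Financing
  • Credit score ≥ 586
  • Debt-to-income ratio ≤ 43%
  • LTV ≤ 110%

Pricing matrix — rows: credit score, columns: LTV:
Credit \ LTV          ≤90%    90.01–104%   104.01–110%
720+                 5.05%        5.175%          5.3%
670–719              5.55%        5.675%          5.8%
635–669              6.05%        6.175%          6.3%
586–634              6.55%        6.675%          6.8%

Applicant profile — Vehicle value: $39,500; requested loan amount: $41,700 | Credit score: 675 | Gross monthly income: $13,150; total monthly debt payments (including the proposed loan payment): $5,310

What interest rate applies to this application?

5.8%

Credit score 675 ≥ 586; Debt-to-income = 5,310/13,150 = 40.4% — meets 43% limit
Loan-to-value = 41,700/39,500 = 105.6% — pass (110% max)
Row: 675 falls in 670–719. Column: 105.6% falls in 104.01–110%. Rate = 5.8%.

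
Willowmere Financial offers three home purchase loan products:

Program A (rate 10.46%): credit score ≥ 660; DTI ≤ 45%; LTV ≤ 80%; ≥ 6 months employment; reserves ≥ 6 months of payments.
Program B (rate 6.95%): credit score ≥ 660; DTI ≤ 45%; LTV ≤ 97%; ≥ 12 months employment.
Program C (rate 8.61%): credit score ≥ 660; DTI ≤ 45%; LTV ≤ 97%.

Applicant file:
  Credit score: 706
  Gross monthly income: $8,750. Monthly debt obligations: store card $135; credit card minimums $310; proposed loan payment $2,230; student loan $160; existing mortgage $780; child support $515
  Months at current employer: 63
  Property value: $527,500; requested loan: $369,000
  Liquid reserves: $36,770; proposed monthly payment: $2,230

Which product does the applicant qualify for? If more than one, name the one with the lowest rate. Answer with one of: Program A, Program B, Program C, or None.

None

Total debts = (135 + 310 + 2,230 + 160 + 780 + 515) = 4,130; DTI = 4,130/8,750 = 47.2%.
LTV = 369,000/527,500 = 70%.
Reserves = 36,770/2,230 = 16.5 months.
Program A: score 706 ≥ 660; DTI 47.2% > 45%; LTV 70% ≤ 80%; employment 63 ≥ 6 mo; reserves 16.5 ≥ 6 mo → does not qualify.
Program B: score 706 ≥ 660; DTI 47.2% > 45%; LTV 70% ≤ 97%; employment 63 ≥ 12 mo → does not qualify.
Program C: score 706 ≥ 660; DTI 47.2% > 45%; LTV 70% ≤ 97% → does not qualify.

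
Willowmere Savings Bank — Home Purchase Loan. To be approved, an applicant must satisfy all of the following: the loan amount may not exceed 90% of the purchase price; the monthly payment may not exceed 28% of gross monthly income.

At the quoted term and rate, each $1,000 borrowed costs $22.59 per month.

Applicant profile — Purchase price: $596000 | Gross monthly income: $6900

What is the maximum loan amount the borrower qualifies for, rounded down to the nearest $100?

Payment cap: 28% × $6,900 = $1,932/month.
At $22.59 per $1,000, that supports 1,932/22.59 × 1,000 ≈ $85,524 → $85,500.
LTV cap: 90% × $596,000 = $536,400 → $536,400.
Binding constraint: payment-to-income.

$85,500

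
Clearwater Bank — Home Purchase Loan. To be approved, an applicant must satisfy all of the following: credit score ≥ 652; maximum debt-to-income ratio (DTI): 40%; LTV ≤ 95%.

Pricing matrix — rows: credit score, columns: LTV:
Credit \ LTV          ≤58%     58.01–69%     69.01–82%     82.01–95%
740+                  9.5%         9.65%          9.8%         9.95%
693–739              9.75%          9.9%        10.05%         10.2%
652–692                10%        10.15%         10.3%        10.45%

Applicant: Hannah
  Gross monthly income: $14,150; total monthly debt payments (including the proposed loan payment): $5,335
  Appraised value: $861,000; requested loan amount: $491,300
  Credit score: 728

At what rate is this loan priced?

Credit score 728 ≥ 652; Debt-to-income = 5,335/14,150 = 37.7% — meets 40% limit
Loan-to-value = 491,300/861,000 = 57.1% — pass (95% max)
Score 728 is in the 693–739 band; LTV 57.1% is in the ≤58% band → 9.75%.

9.75%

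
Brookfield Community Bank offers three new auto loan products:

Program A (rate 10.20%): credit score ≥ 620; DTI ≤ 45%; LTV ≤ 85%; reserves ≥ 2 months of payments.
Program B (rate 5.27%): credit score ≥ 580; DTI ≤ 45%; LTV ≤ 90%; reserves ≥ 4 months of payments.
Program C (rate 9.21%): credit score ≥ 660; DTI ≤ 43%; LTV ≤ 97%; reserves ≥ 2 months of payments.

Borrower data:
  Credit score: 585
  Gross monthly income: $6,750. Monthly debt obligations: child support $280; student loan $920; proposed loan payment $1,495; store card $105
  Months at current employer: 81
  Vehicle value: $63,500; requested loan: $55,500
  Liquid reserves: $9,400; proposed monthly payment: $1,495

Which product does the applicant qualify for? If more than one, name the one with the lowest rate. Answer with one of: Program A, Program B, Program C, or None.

Total debts = (280 + 920 + 1,495 + 105) = 2,800; DTI = 2,800/6,750 = 41.5%.
LTV = 55,500/63,500 = 87.4%.
Reserves = 9,400/1,495 = 6.3 months.
Program A: score 585 < 620; DTI 41.5% ≤ 45%; LTV 87.4% > 85%; reserves 6.3 ≥ 2 mo → does not qualify.
Program B: score 585 ≥ 580; DTI 41.5% ≤ 45%; LTV 87.4% ≤ 90%; reserves 6.3 ≥ 4 mo → qualifies.
Program C: score 585 < 660; DTI 41.5% ≤ 43%; LTV 87.4% ≤ 97%; reserves 6.3 ≥ 2 mo → does not qualify.

Program B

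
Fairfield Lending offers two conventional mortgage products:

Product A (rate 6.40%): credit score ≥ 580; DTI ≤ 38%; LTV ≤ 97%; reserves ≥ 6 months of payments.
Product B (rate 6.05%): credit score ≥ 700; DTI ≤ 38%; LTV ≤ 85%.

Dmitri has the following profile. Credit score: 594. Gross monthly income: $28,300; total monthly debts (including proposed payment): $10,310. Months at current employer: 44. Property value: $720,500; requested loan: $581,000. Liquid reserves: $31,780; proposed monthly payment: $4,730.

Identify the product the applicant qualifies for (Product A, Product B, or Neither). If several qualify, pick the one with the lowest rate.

Product A

DTI = 10,310/28,300 = 36.4%.
LTV = 581,000/720,500 = 80.6%.
Reserves = 31,780/4,730 = 6.7 months.
Product A: score 594 ≥ 580; DTI 36.4% ≤ 38%; LTV 80.6% ≤ 97%; reserves 6.7 ≥ 6 mo → qualifies.
Product B: score 594 < 700; DTI 36.4% ≤ 38%; LTV 80.6% ≤ 85% → does not qualify.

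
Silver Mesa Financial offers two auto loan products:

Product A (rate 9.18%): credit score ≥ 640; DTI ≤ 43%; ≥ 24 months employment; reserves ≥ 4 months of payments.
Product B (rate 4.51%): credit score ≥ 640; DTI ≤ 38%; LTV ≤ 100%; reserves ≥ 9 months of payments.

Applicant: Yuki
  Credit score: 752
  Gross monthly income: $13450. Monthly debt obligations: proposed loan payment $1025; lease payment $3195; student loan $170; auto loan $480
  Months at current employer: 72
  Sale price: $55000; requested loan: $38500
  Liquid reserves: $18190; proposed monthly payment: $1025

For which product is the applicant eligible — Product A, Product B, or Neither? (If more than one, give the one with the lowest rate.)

Total debts = (1,025 + 3,195 + 170 + 480) = 4,870; DTI = 4,870/13,450 = 36.2%.
LTV = 38,500/55,000 = 70%.
Reserves = 18,190/1,025 = 17.7 months.
Product A: score 752 ≥ 640; DTI 36.2% ≤ 43%; employment 72 ≥ 24 mo; reserves 17.7 ≥ 4 mo → qualifies.
Product B: score 752 ≥ 640; DTI 36.2% ≤ 38%; LTV 70% ≤ 100%; reserves 17.7 ≥ 9 mo → qualifies.
Qualifying: Product A, Product B. Lowest rate is 4.51% → Product B.

Product B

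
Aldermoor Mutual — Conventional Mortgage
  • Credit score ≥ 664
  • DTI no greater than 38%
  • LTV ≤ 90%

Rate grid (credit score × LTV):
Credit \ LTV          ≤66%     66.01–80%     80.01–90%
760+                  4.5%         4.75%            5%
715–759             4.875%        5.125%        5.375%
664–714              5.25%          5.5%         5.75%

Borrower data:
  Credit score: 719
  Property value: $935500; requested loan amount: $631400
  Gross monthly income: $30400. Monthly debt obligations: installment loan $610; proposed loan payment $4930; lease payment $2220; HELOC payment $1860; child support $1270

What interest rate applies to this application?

Credit score 719 ≥ 664; Total monthly debts = (610 + 4,930 + 2,220 + 1,860 + 1,270) = 10,890. DTI = 10,890/30,400 = 35.8% ≤ 38%
Loan-to-value = 631,400/935,500 = 67.5% — pass (90% max)
Score 719 is in the 715–759 band; LTV 67.5% is in the 66.01–80% band → 5.125%.

5.125%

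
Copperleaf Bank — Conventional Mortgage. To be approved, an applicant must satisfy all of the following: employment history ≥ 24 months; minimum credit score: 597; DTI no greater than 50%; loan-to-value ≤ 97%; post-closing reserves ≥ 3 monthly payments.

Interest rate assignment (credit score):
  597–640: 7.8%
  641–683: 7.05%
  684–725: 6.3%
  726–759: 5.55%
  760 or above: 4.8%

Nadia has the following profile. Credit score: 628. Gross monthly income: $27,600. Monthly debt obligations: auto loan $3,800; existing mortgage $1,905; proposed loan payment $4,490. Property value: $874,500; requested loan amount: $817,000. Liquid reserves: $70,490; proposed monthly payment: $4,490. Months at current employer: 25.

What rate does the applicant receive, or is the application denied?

Credit score 628 ≥ 597 (meets minimum)
Employment 25 ≥ 24 months
Total monthly debts = (3,800 + 1,905 + 4,490) = 10,195. DTI = 10,195/27,600 = 36.9% ≤ 50%
Reserves = 70,490/4,490 = 15.7 months ≥ 3
LTV: 817,000 ÷ 874,500 = 93.4%, within 97% cap
All requirements met. Score 628 falls in the 597–640 tier → 7.8%.

Approved at 7.8%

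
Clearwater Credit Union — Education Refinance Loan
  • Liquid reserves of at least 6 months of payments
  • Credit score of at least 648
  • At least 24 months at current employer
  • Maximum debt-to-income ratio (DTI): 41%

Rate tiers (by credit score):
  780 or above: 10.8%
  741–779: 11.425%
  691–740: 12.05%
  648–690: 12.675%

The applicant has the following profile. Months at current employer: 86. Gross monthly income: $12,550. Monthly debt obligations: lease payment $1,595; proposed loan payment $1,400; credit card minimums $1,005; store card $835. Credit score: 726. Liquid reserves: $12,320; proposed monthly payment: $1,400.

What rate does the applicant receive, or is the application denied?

Credit score 726 ≥ 648 (meets minimum)
Reserves = 12,320/1,400 = 8.8 months ≥ 6
Total monthly debts = (1,595 + 1,400 + 1,005 + 835) = 4,835. DTI: 4,835 ÷ 12,550 = 38.5%, within the 41% cap
Employment 86 ≥ 24 months
All requirements met. Score 726 falls in the 691–740 tier → 12.05%.

Approved at 12.05%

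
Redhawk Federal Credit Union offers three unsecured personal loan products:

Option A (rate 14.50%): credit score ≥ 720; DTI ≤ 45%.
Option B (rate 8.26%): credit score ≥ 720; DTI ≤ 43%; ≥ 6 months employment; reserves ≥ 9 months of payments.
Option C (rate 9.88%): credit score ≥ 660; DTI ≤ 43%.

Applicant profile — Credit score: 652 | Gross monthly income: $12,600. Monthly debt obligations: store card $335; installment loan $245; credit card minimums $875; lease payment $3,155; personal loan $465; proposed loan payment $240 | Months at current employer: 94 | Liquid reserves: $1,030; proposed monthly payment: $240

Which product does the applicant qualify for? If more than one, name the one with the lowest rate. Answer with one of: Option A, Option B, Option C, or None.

Total debts = (335 + 245 + 875 + 3,155 + 465 + 240) = 5,315; DTI = 5,315/12,600 = 42.2%.
Reserves = 1,030/240 = 4.3 months.
Option A: score 652 < 720; DTI 42.2% ≤ 45% → does not qualify.
Option B: score 652 < 720; DTI 42.2% ≤ 43%; employment 94 ≥ 6 mo; reserves 4.3 < 9 mo → does not qualify.
Option C: score 652 < 660; DTI 42.2% ≤ 43% → does not qualify.

None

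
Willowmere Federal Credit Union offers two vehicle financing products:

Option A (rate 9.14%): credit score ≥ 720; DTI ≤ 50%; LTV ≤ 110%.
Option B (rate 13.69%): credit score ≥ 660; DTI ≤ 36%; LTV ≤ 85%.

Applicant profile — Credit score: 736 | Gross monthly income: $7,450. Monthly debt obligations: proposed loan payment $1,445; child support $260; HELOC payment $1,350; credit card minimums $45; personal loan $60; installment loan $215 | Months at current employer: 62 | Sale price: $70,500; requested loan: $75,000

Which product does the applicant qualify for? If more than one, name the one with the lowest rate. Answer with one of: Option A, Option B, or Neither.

Option A

Total debts = (1,445 + 260 + 1,350 + 45 + 60 + 215) = 3,375; DTI = 3,375/7,450 = 45.3%.
LTV = 75,000/70,500 = 106.4%.
Option A: score 736 ≥ 720; DTI 45.3% ≤ 50%; LTV 106.4% ≤ 110% → qualifies.
Option B: score 736 ≥ 660; DTI 45.3% > 36%; LTV 106.4% > 85% → does not qualify.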